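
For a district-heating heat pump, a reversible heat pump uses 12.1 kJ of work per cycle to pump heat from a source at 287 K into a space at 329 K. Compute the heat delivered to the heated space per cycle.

Reversible heating COP: COP_HP = T_H/(T_H − T_C) = 329.00/42.00 = 7.8333.
Q_H = COP_HP · W = 7.8333 × 12.1 = 94.8 kJ.

Q_H ≈ 94.8 kJ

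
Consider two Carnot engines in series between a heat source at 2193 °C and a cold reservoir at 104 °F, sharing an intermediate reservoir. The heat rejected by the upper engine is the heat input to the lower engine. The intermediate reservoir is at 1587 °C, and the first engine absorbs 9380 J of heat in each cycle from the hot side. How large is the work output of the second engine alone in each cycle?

W₂ ≈ 5880 J

T_H = 2193 °C → 2193 + 273.15 = 2466.15 K.
T_C = 104 °F → (104 − 32) × 5/9 = 40.00 °C = 313.15 K.
T_m = 1587 °C → 1587 + 273.15 = 1860.15 K.
Heat entering the second stage: Q_m = Q_H·(T_m/T_H) = 9380 × 1860.15/2466.15 = 7080 J.
Second-stage efficiency η₂ = 1 − T_C/T_m = 1 − 313.15/1860.15 = 0.8317, so W₂ = η₂·Q_m = 5880 J.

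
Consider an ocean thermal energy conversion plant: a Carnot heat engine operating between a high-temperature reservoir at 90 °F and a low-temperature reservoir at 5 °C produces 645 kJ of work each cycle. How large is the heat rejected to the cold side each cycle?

Q_C ≈ 6590 kJ

T_H = 90 °F → (90 − 32) × 5/9 = 32.22 °C = 305.37 K.
T_C = 5 °C → 5 + 273.15 = 278.15 K.
Carnot efficiency: η = 1 − T_C/T_H = 1 − 278.15/305.37 = 0.0891.
Since Q_C/Q_H = T_C/T_H and Q_H = W/η, Q_C = W·T_C/(T_H − T_C) = 645 × 278.15/27.22 = 6590 kJ.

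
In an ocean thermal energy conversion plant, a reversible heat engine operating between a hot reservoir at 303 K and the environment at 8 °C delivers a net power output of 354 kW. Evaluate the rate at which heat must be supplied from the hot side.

T_C = 8 °C → 8 + 273.15 = 281.15 K.
Carnot efficiency: η = 1 − T_C/T_H = 1 − 281.15/303.00 = 0.0721.
Q_H = W/η = 354/0.0721 = 4910 kW.

Q̇_H ≈ 4910 kW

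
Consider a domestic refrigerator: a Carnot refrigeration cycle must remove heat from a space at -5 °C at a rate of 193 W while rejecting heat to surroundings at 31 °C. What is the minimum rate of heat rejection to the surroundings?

T_H = 31 °C → 31 + 273.15 = 304.15 K.
T_C = -5 °C → -5 + 273.15 = 268.15 K.
For a reversible cycle Q_H/Q_C = T_H/T_C, so Q_H = Q_C·T_H/T_C = 193 × 304.15/268.15 = 218.9 W.

Q̇_H ≈ 218.9 W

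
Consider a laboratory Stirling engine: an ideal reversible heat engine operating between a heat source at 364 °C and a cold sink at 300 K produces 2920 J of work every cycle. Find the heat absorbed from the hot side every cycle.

T_H = 364 °C → 364 + 273.15 = 637.15 K.
The Carnot efficiency is η = 1 − T_C/T_H = 1 − 300.00/637.15 = 0.5292.
Q_H = W/η = 2920/0.5292 = 5520 J.

Q_H ≈ 5520 J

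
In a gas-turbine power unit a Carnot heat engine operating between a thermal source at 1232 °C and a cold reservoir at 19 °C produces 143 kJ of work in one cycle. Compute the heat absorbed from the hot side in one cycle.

Q_H ≈ 177.4 kJ

T_H = 1232 °C → 1232 + 273.15 = 1505.15 K.
T_C = 19 °C → 19 + 273.15 = 292.15 K.
η_rev = 1 − T_C/T_H = 1 − 292.15/1505.15 = 0.8059.
Q_H = W/η = 143/0.8059 = 177.4 kJ.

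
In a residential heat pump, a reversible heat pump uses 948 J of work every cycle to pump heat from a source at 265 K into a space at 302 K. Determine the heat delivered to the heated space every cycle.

Q_H ≈ 7740 J

COP_HP = T_H/(T_H − T_C) = 302.00/37.00 = 8.1622.
Q_H = COP_HP · W = 8.1622 × 948 = 7740 J.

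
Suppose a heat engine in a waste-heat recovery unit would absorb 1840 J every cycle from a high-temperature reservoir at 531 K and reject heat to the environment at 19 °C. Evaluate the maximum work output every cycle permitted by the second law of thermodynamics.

T_C = 19 °C → 19 + 273.15 = 292.15 K.
By the Carnot theorem, η_max = 1 − T_C/T_H = 1 − 292.15/531.00 = 0.4498.
W_max = η_max · Q_H = 0.4498 × 1840 = 828 J.

W_max ≈ 828 J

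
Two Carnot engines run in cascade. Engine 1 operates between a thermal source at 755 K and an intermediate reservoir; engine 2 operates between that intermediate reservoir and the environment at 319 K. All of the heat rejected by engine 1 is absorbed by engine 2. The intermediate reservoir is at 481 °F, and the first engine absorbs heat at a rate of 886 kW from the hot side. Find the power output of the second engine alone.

Ẇ₂ ≈ 238.9 kW

T_m = 481 °F → (481 − 32) × 5/9 = 249.44 °C = 522.59 K.
Heat entering the second stage: Q_m = Q_H·(T_m/T_H) = 886 × 522.59/755.00 = 613.3 kW.
Second-stage efficiency η₂ = 1 − T_C/T_m = 1 − 319.00/522.59 = 0.3896, so W₂ = η₂·Q_m = 238.9 kW.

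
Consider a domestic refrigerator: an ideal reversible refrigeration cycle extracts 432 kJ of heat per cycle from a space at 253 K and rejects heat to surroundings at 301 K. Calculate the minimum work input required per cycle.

W_in ≈ 81.96 kJ

The reversible coefficient of performance is COP_R = T_C/(T_H − T_C) = 253.00/48.00 = 5.2708.
W = Q_C/COP_R = 432/5.2708 = 81.96 kJ.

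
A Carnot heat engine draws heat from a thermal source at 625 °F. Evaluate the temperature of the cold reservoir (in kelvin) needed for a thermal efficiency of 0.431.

T_C ≈ 342.9 K

T_H = 625 °F → (625 − 32) × 5/9 = 329.44 °C = 602.59 K.
From η = 1 − T_C/T_H, T_C = T_H·(1 − η) = 602.59 × (1 − 0.431) = 342.9 K.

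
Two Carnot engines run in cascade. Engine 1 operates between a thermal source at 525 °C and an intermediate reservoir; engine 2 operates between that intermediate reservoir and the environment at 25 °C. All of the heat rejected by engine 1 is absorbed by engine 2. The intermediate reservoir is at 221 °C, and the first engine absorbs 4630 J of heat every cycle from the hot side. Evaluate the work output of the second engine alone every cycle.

T_H = 525 °C → 525 + 273.15 = 798.15 K.
T_C = 25 °C → 25 + 273.15 = 298.15 K.
T_m = 221 °C → 221 + 273.15 = 494.15 K.
Heat entering the second stage: Q_m = Q_H·(T_m/T_H) = 4630 × 494.15/798.15 = 2867 J.
Second-stage efficiency η₂ = 1 − T_C/T_m = 1 − 298.15/494.15 = 0.3966, so W₂ = η₂·Q_m = 1137 J.

W₂ ≈ 1137 J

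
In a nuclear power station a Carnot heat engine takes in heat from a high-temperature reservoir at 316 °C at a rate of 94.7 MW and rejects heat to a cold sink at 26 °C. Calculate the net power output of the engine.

T_H = 316 °C → 316 + 273.15 = 589.15 K.
T_C = 26 °C → 26 + 273.15 = 299.15 K.
Carnot efficiency: η = 1 − T_C/T_H = 1 − 299.15/589.15 = 0.4922.
W = η·Q_H = 0.4922 × 94.7 = 46.6 MW.

Ẇ ≈ 46.6 MW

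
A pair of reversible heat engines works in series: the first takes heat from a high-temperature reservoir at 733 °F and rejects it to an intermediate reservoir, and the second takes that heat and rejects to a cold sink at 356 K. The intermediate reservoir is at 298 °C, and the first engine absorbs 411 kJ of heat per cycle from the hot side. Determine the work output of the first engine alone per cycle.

W₁ ≈ 56.7 kJ

T_H = 733 °F → (733 − 32) × 5/9 = 389.44 °C = 662.59 K.
T_m = 298 °C → 298 + 273.15 = 571.15 K.
First-stage efficiency η₁ = 1 − T_m/T_H = 1 − 571.15/662.59 = 0.1380.
W₁ = η₁·Q_H = 0.1380 × 411 = 56.7 kJ.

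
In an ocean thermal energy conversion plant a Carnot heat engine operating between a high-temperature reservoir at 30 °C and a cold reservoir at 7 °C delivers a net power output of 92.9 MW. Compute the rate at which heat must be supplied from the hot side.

T_H = 30 °C → 30 + 273.15 = 303.15 K.
T_C = 7 °C → 7 + 273.15 = 280.15 K.
η_rev = 1 − T_C/T_H = 1 − 280.15/303.15 = 0.0759.
Q_H = W/η = 92.9/0.0759 = 1224 MW.

Q̇_H ≈ 1224 MW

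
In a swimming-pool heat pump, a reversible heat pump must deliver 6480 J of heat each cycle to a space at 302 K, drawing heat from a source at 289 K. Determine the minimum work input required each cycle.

W_in ≈ 279 J

For a reversible heat pump, COP_HP = T_H/(T_H − T_C) = 302.00/13.00 = 23.2308.
W = Q_H/COP_HP = 6480/23.2308 = 279 J.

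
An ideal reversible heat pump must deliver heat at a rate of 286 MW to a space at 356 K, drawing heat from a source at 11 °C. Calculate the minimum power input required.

Ẇ_in ≈ 57.7 MW

T_C = 11 °C → 11 + 273.15 = 284.15 K.
For a reversible heat pump, COP_HP = T_H/(T_H − T_C) = 356.00/71.85 = 4.9548.
W = Q_H/COP_HP = 286/4.9548 = 57.7 MW.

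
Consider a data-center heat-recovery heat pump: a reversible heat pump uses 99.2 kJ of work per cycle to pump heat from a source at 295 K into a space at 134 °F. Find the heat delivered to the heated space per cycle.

T_H = 134 °F → (134 − 32) × 5/9 = 56.67 °C = 329.82 K.
COP_HP = T_H/(T_H − T_C) = 329.82/34.82 = 9.4730.
Q_H = COP_HP · W = 9.4730 × 99.2 = 939.7 kJ.

Q_H ≈ 939.7 kJ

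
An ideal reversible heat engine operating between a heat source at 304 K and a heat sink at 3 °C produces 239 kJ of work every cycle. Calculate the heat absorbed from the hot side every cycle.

T_C = 3 °C → 3 + 273.15 = 276.15 K.
η_rev = 1 − T_C/T_H = 1 − 276.15/304.00 = 0.0916.
Q_H = W/η = 239/0.0916 = 2609 kJ.

Q_H ≈ 2609 kJ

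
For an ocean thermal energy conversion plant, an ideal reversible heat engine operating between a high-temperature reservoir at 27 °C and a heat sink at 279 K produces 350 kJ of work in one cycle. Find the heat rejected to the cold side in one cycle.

Q_C ≈ 4620 kJ

T_H = 27 °C → 27 + 273.15 = 300.15 K.
η_rev = 1 − T_C/T_H = 1 − 279.00/300.15 = 0.0705.
Since Q_C/Q_H = T_C/T_H and Q_H = W/η, Q_C = W·T_C/(T_H − T_C) = 350 × 279.00/21.15 = 4620 kJ.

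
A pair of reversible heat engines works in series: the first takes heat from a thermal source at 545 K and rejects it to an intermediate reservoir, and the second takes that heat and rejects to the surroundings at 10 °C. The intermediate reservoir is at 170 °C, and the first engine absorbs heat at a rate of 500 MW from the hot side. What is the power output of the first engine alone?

Ẇ₁ ≈ 93.44 MW

T_C = 10 °C → 10 + 273.15 = 283.15 K.
T_m = 170 °C → 170 + 273.15 = 443.15 K.
First-stage efficiency η₁ = 1 − T_m/T_H = 1 − 443.15/545.00 = 0.1869.
W₁ = η₁·Q_H = 0.1869 × 500 = 93.44 MW.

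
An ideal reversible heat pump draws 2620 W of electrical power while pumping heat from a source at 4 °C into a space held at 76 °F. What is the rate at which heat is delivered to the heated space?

T_H = 76 °F → (76 − 32) × 5/9 = 24.44 °C = 297.59 K.
T_C = 4 °C → 4 + 273.15 = 277.15 K.
For a reversible heat pump, COP_HP = T_H/(T_H − T_C) = 297.59/20.44 = 14.5562.
Q_H = COP_HP · W = 14.5562 × 2620 = 38100 W.

Q̇_H ≈ 38100 W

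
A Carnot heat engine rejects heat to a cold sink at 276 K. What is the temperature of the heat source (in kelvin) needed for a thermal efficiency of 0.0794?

From η = 1 − T_C/T_H, solving for T_H gives T_H = T_C/(1 − η) = 276.00/(1 − 0.0794) = 299.8 K.

T_H ≈ 299.8 K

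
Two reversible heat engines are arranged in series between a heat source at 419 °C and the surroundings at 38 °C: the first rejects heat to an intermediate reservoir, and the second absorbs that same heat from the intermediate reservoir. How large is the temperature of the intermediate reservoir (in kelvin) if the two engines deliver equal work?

T_H = 419 °C → 419 + 273.15 = 692.15 K.
T_C = 38 °C → 38 + 273.15 = 311.15 K.
For reversible stages Q_m = Q_H·(T_m/T_H). Setting W₁ = Q_H(1 − T_m/T_H) equal to W₂ = Q_m(1 − T_C/T_m) = Q_H·(T_m − T_C)/T_H gives T_H − T_m = T_m − T_C, so T_m = (T_H + T_C)/2 = (692.15 + 311.15)/2 = 502 K.

T_m ≈ 502 K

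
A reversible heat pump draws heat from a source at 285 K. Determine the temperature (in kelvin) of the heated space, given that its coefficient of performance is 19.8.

T_H ≈ 300 K

COP_HP = T_H/(T_H − T_C) ⇒ T_H = T_C·COP_HP/(COP_HP − 1) = 285.00 × 19.8/(19.8 − 1) = 300 K.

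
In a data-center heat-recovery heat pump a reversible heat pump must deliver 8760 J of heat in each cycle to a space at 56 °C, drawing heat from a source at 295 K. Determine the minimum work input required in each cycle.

T_H = 56 °C → 56 + 273.15 = 329.15 K.
COP_HP = T_H/(T_H − T_C) = 329.15/34.15 = 9.6384.
W = Q_H/COP_HP = 8760/9.6384 = 909 J.

W_in ≈ 909 J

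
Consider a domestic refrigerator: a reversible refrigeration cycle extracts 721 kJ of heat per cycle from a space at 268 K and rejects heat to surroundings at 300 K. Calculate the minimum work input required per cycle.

COP_R = T_C/(T_H − T_C) = 268.00/32.00 = 8.3750.
W = Q_C/COP_R = 721/8.3750 = 86.1 kJ.

W_in ≈ 86.1 kJ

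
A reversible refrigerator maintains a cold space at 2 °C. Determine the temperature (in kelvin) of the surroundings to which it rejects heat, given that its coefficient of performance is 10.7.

T_C = 2 °C → 2 + 273.15 = 275.15 K.
COP_R = T_C/(T_H − T_C) ⇒ T_H = T_C·(1 + 1/COP_R) = 275.15 × (1 + 1/10.7) = 301 K.

T_H ≈ 301 K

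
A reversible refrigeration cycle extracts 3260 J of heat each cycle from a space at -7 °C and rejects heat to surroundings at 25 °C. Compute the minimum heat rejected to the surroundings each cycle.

Q_H ≈ 3650 J

T_H = 25 °C → 25 + 273.15 = 298.15 K.
T_C = -7 °C → -7 + 273.15 = 266.15 K.
For a reversible cycle Q_H/Q_C = T_H/T_C, so Q_H = Q_C·T_H/T_C = 3260 × 298.15/266.15 = 3650 J.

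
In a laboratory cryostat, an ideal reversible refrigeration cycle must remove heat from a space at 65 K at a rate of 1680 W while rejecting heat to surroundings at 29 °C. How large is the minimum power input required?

Ẇ_in ≈ 6129 W

T_H = 29 °C → 29 + 273.15 = 302.15 K.
COP_R = T_C/(T_H − T_C) = 65.00/237.15 = 0.2741.
W = Q_C/COP_R = 1680/0.2741 = 6129 W.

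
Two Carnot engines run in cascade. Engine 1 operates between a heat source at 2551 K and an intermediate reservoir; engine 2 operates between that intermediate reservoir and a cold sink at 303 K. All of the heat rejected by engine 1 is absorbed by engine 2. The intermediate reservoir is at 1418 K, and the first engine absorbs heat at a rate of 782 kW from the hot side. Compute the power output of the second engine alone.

Ẇ₂ ≈ 341.8 kW

Heat entering the second stage: Q_m = Q_H·(T_m/T_H) = 782 × 1418.00/2551.00 = 434.7 kW.
Second-stage efficiency η₂ = 1 − T_C/T_m = 1 − 303.00/1418.00 = 0.7863, so W₂ = η₂·Q_m = 341.8 kW.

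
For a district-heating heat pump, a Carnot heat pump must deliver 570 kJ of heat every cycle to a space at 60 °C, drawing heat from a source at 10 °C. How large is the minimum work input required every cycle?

W_in ≈ 85.55 kJ

T_H = 60 °C → 60 + 273.15 = 333.15 K.
T_C = 10 °C → 10 + 273.15 = 283.15 K.
For a reversible heat pump, COP_HP = T_H/(T_H − T_C) = 333.15/50.00 = 6.6630.
W = Q_H/COP_HP = 570/6.6630 = 85.55 kJ.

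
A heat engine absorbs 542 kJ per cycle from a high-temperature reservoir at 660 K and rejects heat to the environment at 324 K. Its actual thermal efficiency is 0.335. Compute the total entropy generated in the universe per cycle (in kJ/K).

ΔS_univ ≈ 0.291 kJ/K

W = η·Q_H = 0.335 × 542 = 181.6 kJ, so Q_C = Q_H − W = 360.4 kJ.
Reservoir entropy changes: ΔS_H = −Q_H/T_H = −542/660.00 = -0.8212 kJ/K and ΔS_C = +Q_C/T_C = 360.4/324.00 = 1.112 kJ/K.
ΔS_univ = −Q_H/T_H + Q_C/T_C = 0.291 kJ/K (> 0, since η = 0.335 < η_Carnot = 0.509).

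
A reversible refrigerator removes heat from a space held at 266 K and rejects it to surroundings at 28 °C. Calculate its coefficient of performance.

COP_R ≈ 7.57

T_H = 28 °C → 28 + 273.15 = 301.15 K.
COP_R = T_C/(T_H − T_C) = 266.00/(301.15 − 266.00) = 7.57.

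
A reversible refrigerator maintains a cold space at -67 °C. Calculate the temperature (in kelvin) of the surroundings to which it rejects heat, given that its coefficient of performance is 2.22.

T_H ≈ 299.0 K

T_C = -67 °C → -67 + 273.15 = 206.15 K.
COP_R = T_C/(T_H − T_C) ⇒ T_H = T_C·(1 + 1/COP_R) = 206.15 × (1 + 1/2.22) = 299.0 K.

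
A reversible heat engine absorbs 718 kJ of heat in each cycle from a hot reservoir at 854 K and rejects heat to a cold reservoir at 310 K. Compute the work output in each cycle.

W ≈ 457 kJ

For a reversible engine, η = 1 − T_C/T_H = 1 − 310.00/854.00 = 0.6370.
W = η·Q_H = 0.6370 × 718 = 457 kJ.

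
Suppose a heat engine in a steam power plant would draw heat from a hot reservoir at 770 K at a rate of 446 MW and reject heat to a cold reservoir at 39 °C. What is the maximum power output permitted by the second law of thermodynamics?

Ẇ_max ≈ 265 MW

T_C = 39 °C → 39 + 273.15 = 312.15 K.
The upper bound on efficiency is η_max = 1 − T_C/T_H = 1 − 312.15/770.00 = 0.5946.
W_max = η_max · Q_H = 0.5946 × 446 = 265 MW.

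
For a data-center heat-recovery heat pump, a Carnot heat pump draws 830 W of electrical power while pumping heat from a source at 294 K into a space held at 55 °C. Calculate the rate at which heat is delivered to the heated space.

T_H = 55 °C → 55 + 273.15 = 328.15 K.
The Carnot heat-pump COP is COP_HP = T_H/(T_H − T_C) = 328.15/34.15 = 9.6091.
Q_H = COP_HP · W = 9.6091 × 830 = 7980 W.

Q̇_H ≈ 7980 W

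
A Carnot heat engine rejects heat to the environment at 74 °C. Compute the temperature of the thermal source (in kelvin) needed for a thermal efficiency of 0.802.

T_C = 74 °C → 74 + 273.15 = 347.15 K.
From η = 1 − T_C/T_H, solving for T_H gives T_H = T_C/(1 − η) = 347.15/(1 − 0.802) = 1750 K.

T_H ≈ 1750 K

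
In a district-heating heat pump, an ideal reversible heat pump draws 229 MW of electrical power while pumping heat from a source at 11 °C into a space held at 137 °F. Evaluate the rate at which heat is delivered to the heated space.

Q̇_H ≈ 1600 MW

T_H = 137 °F → (137 − 32) × 5/9 = 58.33 °C = 331.48 K.
T_C = 11 °C → 11 + 273.15 = 284.15 K.
The Carnot heat-pump COP is COP_HP = T_H/(T_H − T_C) = 331.48/47.33 = 7.0032.
Q_H = COP_HP · W = 7.0032 × 229 = 1600 MW.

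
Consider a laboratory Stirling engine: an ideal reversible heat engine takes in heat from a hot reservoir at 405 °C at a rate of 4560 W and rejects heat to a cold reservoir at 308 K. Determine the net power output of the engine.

Ẇ ≈ 2490 W

T_H = 405 °C → 405 + 273.15 = 678.15 K.
Since the cycle is reversible, η = 1 − T_C/T_H = 1 − 308.00/678.15 = 0.5458.
W = η·Q_H = 0.5458 × 4560 = 2490 W.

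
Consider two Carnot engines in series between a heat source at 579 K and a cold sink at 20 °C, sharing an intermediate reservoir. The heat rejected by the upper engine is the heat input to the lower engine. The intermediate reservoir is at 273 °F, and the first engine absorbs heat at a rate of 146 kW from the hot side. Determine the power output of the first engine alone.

T_C = 20 °C → 20 + 273.15 = 293.15 K.
T_m = 273 °F → (273 − 32) × 5/9 = 133.89 °C = 407.04 K.
First-stage efficiency η₁ = 1 − T_m/T_H = 1 − 407.04/579.00 = 0.2970.
W₁ = η₁·Q_H = 0.2970 × 146 = 43.36 kW.

Ẇ₁ ≈ 43.36 kW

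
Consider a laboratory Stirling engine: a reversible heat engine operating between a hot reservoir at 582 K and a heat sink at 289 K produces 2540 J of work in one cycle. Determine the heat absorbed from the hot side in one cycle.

For a reversible engine, η = 1 − T_C/T_H = 1 − 289.00/582.00 = 0.5034.
Q_H = W/η = 2540/0.5034 = 5045 J.

Q_H ≈ 5045 J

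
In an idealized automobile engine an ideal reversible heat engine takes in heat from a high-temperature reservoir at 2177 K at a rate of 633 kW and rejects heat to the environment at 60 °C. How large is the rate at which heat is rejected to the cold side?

T_C = 60 °C → 60 + 273.15 = 333.15 K.
For a reversible engine, η = 1 − T_C/T_H = 1 − 333.15/2177.00 = 0.8470.
For a reversible cycle Q_C/Q_H = T_C/T_H, so Q_C = 633 × 333.15/2177.00 = 96.9 kW.

Q̇_C ≈ 96.9 kW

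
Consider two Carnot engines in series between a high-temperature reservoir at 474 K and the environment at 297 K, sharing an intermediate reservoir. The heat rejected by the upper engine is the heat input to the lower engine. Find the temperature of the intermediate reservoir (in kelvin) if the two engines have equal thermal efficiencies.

Equal efficiencies require 1 − T_m/T_H = 1 − T_C/T_m, i.e. T_m/T_H = T_C/T_m, so T_m = √(T_H·T_C) = √(474.00 × 297.00) = 375 K.

T_m ≈ 375 K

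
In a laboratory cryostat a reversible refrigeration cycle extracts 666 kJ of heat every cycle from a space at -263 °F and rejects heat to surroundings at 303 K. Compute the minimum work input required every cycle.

T_C = -263 °F → (-263 − 32) × 5/9 = -163.89 °C = 109.26 K.
Carnot COP: COP_R = T_C/(T_H − T_C) = 109.26/193.74 = 0.5640.
W = Q_C/COP_R = 666/0.5640 = 1180 kJ.

W_in ≈ 1180 kJ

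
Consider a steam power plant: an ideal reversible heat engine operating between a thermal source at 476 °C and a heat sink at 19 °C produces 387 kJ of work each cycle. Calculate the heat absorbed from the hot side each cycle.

Q_H ≈ 634 kJ

T_H = 476 °C → 476 + 273.15 = 749.15 K.
T_C = 19 °C → 19 + 273.15 = 292.15 K.
Since the cycle is reversible, η = 1 − T_C/T_H = 1 − 292.15/749.15 = 0.6100.
Q_H = W/η = 387/0.6100 = 634 kJ.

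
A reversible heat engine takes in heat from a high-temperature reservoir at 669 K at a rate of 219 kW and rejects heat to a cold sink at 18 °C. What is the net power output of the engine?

T_C = 18 °C → 18 + 273.15 = 291.15 K.
Carnot efficiency: η = 1 − T_C/T_H = 1 − 291.15/669.00 = 0.5648.
W = η·Q_H = 0.5648 × 219 = 123.7 kW.

Ẇ ≈ 123.7 kW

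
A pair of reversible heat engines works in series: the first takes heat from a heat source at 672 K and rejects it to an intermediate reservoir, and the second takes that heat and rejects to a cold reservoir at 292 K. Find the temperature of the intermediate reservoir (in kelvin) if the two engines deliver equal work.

T_m ≈ 482.0 K

For reversible stages Q_m = Q_H·(T_m/T_H). Setting W₁ = Q_H(1 − T_m/T_H) equal to W₂ = Q_m(1 − T_C/T_m) = Q_H·(T_m − T_C)/T_H gives T_H − T_m = T_m − T_C, so T_m = (T_H + T_C)/2 = (672.00 + 292.00)/2 = 482.0 K.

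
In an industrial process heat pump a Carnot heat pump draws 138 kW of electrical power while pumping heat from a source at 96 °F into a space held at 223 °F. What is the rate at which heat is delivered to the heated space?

Q̇_H ≈ 741.8 kW

T_H = 223 °F → (223 − 32) × 5/9 = 106.11 °C = 379.26 K.
T_C = 96 °F → (96 − 32) × 5/9 = 35.56 °C = 308.71 K.
For a reversible heat pump, COP_HP = T_H/(T_H − T_C) = 379.26/70.56 = 5.3754.
Q_H = COP_HP · W = 5.3754 × 138 = 741.8 kW.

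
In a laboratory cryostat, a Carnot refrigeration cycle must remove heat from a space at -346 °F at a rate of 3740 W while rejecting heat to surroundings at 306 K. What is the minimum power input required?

Ẇ_in ≈ 14400 W

T_C = -346 °F → (-346 − 32) × 5/9 = -210.00 °C = 63.15 K.
The reversible coefficient of performance is COP_R = T_C/(T_H − T_C) = 63.15/242.85 = 0.2600.
W = Q_C/COP_R = 3740/0.2600 = 14400 W.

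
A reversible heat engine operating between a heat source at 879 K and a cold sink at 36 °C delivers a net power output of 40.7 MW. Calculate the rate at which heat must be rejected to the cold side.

Q̇_C ≈ 22.08 MW

T_C = 36 °C → 36 + 273.15 = 309.15 K.
Since the cycle is reversible, η = 1 − T_C/T_H = 1 − 309.15/879.00 = 0.6483.
Since Q_C/Q_H = T_C/T_H and Q_H = W/η, Q_C = W·T_C/(T_H − T_C) = 40.7 × 309.15/569.85 = 22.08 MW.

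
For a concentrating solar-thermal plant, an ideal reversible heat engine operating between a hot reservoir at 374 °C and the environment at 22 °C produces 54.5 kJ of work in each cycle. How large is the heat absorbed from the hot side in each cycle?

T_H = 374 °C → 374 + 273.15 = 647.15 K.
T_C = 22 °C → 22 + 273.15 = 295.15 K.
Carnot efficiency: η = 1 − T_C/T_H = 1 − 295.15/647.15 = 0.5439.
Q_H = W/η = 54.5/0.5439 = 100 kJ.

Q_H ≈ 100 kJ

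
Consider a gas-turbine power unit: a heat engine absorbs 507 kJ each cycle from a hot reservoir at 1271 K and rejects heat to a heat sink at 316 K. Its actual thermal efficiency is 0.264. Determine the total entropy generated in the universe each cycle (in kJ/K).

ΔS_univ ≈ 0.782 kJ/K

W = η·Q_H = 0.264 × 507 = 133.8 kJ, so Q_C = Q_H − W = 373.2 kJ.
Entropy balance on the reservoirs: −Q_H/T_H = -0.3989 kJ/K, +Q_C/T_C = 1.181 kJ/K.
ΔS_univ = −Q_H/T_H + Q_C/T_C = 0.782 kJ/K (> 0, since η = 0.264 < η_Carnot = 0.751).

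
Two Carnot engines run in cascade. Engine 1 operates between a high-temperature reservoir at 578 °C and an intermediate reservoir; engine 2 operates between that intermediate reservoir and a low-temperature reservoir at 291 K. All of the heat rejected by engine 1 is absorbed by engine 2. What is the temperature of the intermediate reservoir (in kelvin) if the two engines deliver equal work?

T_m ≈ 571 K

T_H = 578 °C → 578 + 273.15 = 851.15 K.
For reversible stages Q_m = Q_H·(T_m/T_H). Setting W₁ = Q_H(1 − T_m/T_H) equal to W₂ = Q_m(1 − T_C/T_m) = Q_H·(T_m − T_C)/T_H gives T_H − T_m = T_m − T_C, so T_m = (T_H + T_C)/2 = (851.15 + 291.00)/2 = 571 K.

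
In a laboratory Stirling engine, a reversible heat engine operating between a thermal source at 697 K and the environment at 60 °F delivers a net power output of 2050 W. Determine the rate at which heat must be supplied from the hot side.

T_C = 60 °F → (60 − 32) × 5/9 = 15.56 °C = 288.71 K.
For a reversible engine, η = 1 − T_C/T_H = 1 − 288.71/697.00 = 0.5858.
Q_H = W/η = 2050/0.5858 = 3500 W.

Q̇_H ≈ 3500 W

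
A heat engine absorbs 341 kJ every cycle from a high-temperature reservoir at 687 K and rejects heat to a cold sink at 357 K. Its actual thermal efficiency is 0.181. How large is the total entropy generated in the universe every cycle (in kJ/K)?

ΔS_univ ≈ 0.286 kJ/K

W = η·Q_H = 0.181 × 341 = 61.72 kJ, so Q_C = Q_H − W = 279.3 kJ.
Reservoir entropy changes: ΔS_H = −Q_H/T_H = −341/687.00 = -0.4964 kJ/K and ΔS_C = +Q_C/T_C = 279.3/357.00 = 0.7823 kJ/K.
ΔS_univ = −Q_H/T_H + Q_C/T_C = 0.286 kJ/K (> 0, since η = 0.181 < η_Carnot = 0.480).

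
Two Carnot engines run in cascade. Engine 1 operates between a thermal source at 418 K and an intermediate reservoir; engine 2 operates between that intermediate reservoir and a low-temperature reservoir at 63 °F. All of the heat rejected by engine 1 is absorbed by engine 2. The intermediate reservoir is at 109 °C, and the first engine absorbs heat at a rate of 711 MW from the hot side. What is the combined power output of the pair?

T_C = 63 °F → (63 − 32) × 5/9 = 17.22 °C = 290.37 K.
Two reversible stages in series are equivalent to a single Carnot engine between T_H and T_C, so η_total = 1 − T_C/T_H = 1 − 290.37/418.00 = 0.3053.
W_total = η_total · Q_H = 0.3053 × 711 = 217 MW.

Ẇ_total ≈ 217 MW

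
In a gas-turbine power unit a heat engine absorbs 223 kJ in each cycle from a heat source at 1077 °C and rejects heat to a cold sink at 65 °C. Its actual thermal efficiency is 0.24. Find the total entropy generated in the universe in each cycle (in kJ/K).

T_H = 1077 °C → 1077 + 273.15 = 1350.15 K.
T_C = 65 °C → 65 + 273.15 = 338.15 K.
W = η·Q_H = 0.24 × 223 = 53.52 kJ, so Q_C = Q_H − W = 169.5 kJ.
The hot reservoir loses entropy Q_H/T_H = 223/1350.15 = 0.1652 kJ/K; the cold reservoir gains Q_C/T_C = 169.5/338.15 = 0.5012 kJ/K.
ΔS_univ = −Q_H/T_H + Q_C/T_C = 0.336 kJ/K (> 0, since η = 0.24 < η_Carnot = 0.750).

ΔS_univ ≈ 0.336 kJ/K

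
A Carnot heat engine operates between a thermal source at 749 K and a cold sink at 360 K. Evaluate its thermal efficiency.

η ≈ 0.519

For a reversible engine, η = 1 − T_C/T_H = 1 − 360.00/749.00 = 0.519.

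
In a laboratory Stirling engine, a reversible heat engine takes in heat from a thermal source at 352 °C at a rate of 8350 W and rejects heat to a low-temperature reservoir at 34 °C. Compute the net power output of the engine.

Ẇ ≈ 4250 W

T_H = 352 °C → 352 + 273.15 = 625.15 K.
T_C = 34 °C → 34 + 273.15 = 307.15 K.
Carnot efficiency: η = 1 − T_C/T_H = 1 − 307.15/625.15 = 0.5087.
W = η·Q_H = 0.5087 × 8350 = 4250 W.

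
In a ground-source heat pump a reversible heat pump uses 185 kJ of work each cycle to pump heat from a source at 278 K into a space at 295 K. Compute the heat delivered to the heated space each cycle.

Reversible heating COP: COP_HP = T_H/(T_H − T_C) = 295.00/17.00 = 17.3529.
Q_H = COP_HP · W = 17.3529 × 185 = 3210 kJ.

Q_H ≈ 3210 kJ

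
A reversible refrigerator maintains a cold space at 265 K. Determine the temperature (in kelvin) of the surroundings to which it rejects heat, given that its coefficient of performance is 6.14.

COP_R = T_C/(T_H − T_C) ⇒ T_H = T_C·(1 + 1/COP_R) = 265.00 × (1 + 1/6.14) = 308.2 K.

T_H ≈ 308.2 K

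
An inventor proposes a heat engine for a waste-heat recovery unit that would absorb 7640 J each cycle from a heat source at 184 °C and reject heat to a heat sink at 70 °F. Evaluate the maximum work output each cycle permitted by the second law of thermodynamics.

T_H = 184 °C → 184 + 273.15 = 457.15 K.
T_C = 70 °F → (70 − 32) × 5/9 = 21.11 °C = 294.26 K.
The upper bound on efficiency is η_max = 1 − T_C/T_H = 1 − 294.26/457.15 = 0.3563.
W_max = η_max · Q_H = 0.3563 × 7640 = 2720 J.

W_max ≈ 2720 J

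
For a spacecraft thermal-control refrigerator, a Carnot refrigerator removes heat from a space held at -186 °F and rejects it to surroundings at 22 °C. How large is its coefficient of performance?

T_H = 22 °C → 22 + 273.15 = 295.15 K.
T_C = -186 °F → (-186 − 32) × 5/9 = -121.11 °C = 152.04 K.
COP_R = T_C/(T_H − T_C) = 152.04/(295.15 − 152.04) = 1.06.

COP_R ≈ 1.06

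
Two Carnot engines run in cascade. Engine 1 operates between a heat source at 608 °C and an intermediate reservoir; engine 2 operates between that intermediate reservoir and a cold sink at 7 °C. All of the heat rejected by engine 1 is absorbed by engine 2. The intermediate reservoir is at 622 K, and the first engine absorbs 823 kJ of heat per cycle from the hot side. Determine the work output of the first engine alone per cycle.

W₁ ≈ 242.0 kJ

T_H = 608 °C → 608 + 273.15 = 881.15 K.
T_C = 7 °C → 7 + 273.15 = 280.15 K.
First-stage efficiency η₁ = 1 − T_m/T_H = 1 − 622.00/881.15 = 0.2941.
W₁ = η₁·Q_H = 0.2941 × 823 = 242.0 kJ.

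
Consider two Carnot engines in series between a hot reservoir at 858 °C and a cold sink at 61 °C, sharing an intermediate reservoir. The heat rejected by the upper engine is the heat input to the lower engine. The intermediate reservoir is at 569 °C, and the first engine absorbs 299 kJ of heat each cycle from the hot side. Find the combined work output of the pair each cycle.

W_total ≈ 210.7 kJ

T_H = 858 °C → 858 + 273.15 = 1131.15 K.
T_C = 61 °C → 61 + 273.15 = 334.15 K.
Two reversible stages in series are equivalent to a single Carnot engine between T_H and T_C, so η_total = 1 − T_C/T_H = 1 − 334.15/1131.15 = 0.7046.
W_total = η_total · Q_H = 0.7046 × 299 = 210.7 kJ.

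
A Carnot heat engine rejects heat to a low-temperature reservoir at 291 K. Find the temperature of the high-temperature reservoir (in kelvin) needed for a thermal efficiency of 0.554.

T_H ≈ 652 K

From η = 1 − T_C/T_H, solving for T_H gives T_H = T_C/(1 − η) = 291.00/(1 − 0.554) = 652 K.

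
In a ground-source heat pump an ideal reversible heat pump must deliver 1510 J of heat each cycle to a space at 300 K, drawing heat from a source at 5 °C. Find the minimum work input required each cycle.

T_C = 5 °C → 5 + 273.15 = 278.15 K.
The Carnot heat-pump COP is COP_HP = T_H/(T_H − T_C) = 300.00/21.85 = 13.7300.
W = Q_H/COP_HP = 1510/13.7300 = 110 J.

W_in ≈ 110 J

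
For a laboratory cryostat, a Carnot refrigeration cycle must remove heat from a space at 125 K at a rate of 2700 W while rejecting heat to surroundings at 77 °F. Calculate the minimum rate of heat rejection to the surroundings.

Q̇_H ≈ 6440 W

T_H = 77 °F → (77 − 32) × 5/9 = 25.00 °C = 298.15 K.
For a reversible cycle Q_H/Q_C = T_H/T_C, so Q_H = Q_C·T_H/T_C = 2700 × 298.15/125.00 = 6440 W.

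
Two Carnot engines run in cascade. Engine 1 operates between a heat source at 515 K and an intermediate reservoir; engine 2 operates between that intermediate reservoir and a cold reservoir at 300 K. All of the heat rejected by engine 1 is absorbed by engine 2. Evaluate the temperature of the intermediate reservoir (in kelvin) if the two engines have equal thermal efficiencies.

T_m ≈ 393 K

Equal efficiencies require 1 − T_m/T_H = 1 − T_C/T_m, i.e. T_m/T_H = T_C/T_m, so T_m = √(T_H·T_C) = √(515.00 × 300.00) = 393 K.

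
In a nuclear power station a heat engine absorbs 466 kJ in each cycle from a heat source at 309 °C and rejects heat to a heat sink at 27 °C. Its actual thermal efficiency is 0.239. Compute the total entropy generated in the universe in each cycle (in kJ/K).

T_H = 309 °C → 309 + 273.15 = 582.15 K.
T_C = 27 °C → 27 + 273.15 = 300.15 K.
W = η·Q_H = 0.239 × 466 = 111.4 kJ, so Q_C = Q_H − W = 354.6 kJ.
Reservoir entropy changes: ΔS_H = −Q_H/T_H = −466/582.15 = -0.8005 kJ/K and ΔS_C = +Q_C/T_C = 354.6/300.15 = 1.181 kJ/K.
ΔS_univ = −Q_H/T_H + Q_C/T_C = 0.381 kJ/K (> 0, since η = 0.239 < η_Carnot = 0.484).

ΔS_univ ≈ 0.381 kJ/K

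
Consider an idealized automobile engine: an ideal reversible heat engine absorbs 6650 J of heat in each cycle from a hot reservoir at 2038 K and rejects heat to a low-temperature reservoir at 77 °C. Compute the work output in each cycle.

W ≈ 5510 J

T_C = 77 °C → 77 + 273.15 = 350.15 K.
Carnot efficiency: η = 1 − T_C/T_H = 1 − 350.15/2038.00 = 0.8282.
W = η·Q_H = 0.8282 × 6650 = 5510 J.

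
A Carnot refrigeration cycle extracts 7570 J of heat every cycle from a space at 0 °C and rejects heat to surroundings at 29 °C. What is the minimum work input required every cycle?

W_in ≈ 804 J

T_H = 29 °C → 29 + 273.15 = 302.15 K.
T_C = 0 °C → 0 + 273.15 = 273.15 K.
For a reversible refrigerator, COP_R = T_C/(T_H − T_C) = 273.15/29.00 = 9.4190.
W = Q_C/COP_R = 7570/9.4190 = 804 J.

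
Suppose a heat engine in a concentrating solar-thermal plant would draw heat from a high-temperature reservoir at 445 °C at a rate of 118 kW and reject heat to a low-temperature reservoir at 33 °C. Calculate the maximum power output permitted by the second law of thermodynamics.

Ẇ_max ≈ 67.7 kW

T_H = 445 °C → 445 + 273.15 = 718.15 K.
T_C = 33 °C → 33 + 273.15 = 306.15 K.
By the Carnot theorem, η_max = 1 − T_C/T_H = 1 − 306.15/718.15 = 0.5737.
W_max = η_max · Q_H = 0.5737 × 118 = 67.7 kW.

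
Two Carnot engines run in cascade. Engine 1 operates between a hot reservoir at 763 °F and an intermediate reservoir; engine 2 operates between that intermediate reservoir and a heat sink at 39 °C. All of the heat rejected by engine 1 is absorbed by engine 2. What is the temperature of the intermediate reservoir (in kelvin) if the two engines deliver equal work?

T_H = 763 °F → (763 − 32) × 5/9 = 406.11 °C = 679.26 K.
T_C = 39 °C → 39 + 273.15 = 312.15 K.
For reversible stages Q_m = Q_H·(T_m/T_H). Setting W₁ = Q_H(1 − T_m/T_H) equal to W₂ = Q_m(1 − T_C/T_m) = Q_H·(T_m − T_C)/T_H gives T_H − T_m = T_m − T_C, so T_m = (T_H + T_C)/2 = (679.26 + 312.15)/2 = 495.7 K.

T_m ≈ 495.7 K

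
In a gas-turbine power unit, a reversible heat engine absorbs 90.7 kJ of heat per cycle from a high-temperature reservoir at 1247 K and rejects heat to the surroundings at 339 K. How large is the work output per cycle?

W ≈ 66.0 kJ

η_rev = 1 − T_C/T_H = 1 − 339.00/1247.00 = 0.7281.
W = η·Q_H = 0.7281 × 90.7 = 66.0 kJ.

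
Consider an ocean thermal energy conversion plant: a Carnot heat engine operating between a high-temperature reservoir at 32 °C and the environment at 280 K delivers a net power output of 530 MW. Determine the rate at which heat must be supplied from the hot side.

T_H = 32 °C → 32 + 273.15 = 305.15 K.
Since the cycle is reversible, η = 1 − T_C/T_H = 1 − 280.00/305.15 = 0.0824.
Q_H = W/η = 530/0.0824 = 6430 MW.

Q̇_H ≈ 6430 MW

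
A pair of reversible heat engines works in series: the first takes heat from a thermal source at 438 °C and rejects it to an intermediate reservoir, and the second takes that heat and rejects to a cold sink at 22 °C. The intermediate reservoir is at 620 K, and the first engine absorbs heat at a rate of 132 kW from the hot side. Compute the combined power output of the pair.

T_H = 438 °C → 438 + 273.15 = 711.15 K.
T_C = 22 °C → 22 + 273.15 = 295.15 K.
Two reversible stages in series are equivalent to a single Carnot engine between T_H and T_C, so η_total = 1 − T_C/T_H = 1 − 295.15/711.15 = 0.5850.
W_total = η_total · Q_H = 0.5850 × 132 = 77.2 kW.

Ẇ_total ≈ 77.2 kW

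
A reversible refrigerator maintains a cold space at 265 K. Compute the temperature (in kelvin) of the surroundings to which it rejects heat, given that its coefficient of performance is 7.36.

T_H ≈ 301.0 K

COP_R = T_C/(T_H − T_C) ⇒ T_H = T_C·(1 + 1/COP_R) = 265.00 × (1 + 1/7.36) = 301.0 K.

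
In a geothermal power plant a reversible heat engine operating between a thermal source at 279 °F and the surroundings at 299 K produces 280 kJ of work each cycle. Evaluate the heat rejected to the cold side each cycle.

T_H = 279 °F → (279 − 32) × 5/9 = 137.22 °C = 410.37 K.
For a reversible engine, η = 1 − T_C/T_H = 1 − 299.00/410.37 = 0.2714.
Since Q_C/Q_H = T_C/T_H and Q_H = W/η, Q_C = W·T_C/(T_H − T_C) = 280 × 299.00/111.37 = 751.7 kJ.

Q_C ≈ 751.7 kJ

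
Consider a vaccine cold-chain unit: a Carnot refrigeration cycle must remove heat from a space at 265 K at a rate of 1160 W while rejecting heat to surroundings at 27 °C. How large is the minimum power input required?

Ẇ_in ≈ 154 W

T_H = 27 °C → 27 + 273.15 = 300.15 K.
The reversible coefficient of performance is COP_R = T_C/(T_H − T_C) = 265.00/35.15 = 7.5391.
W = Q_C/COP_R = 1160/7.5391 = 154 W.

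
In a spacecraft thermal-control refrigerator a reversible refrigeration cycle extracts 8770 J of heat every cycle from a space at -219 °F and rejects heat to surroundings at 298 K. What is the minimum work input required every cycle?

W_in ≈ 10800 J

T_C = -219 °F → (-219 − 32) × 5/9 = -139.44 °C = 133.71 K.
The reversible coefficient of performance is COP_R = T_C/(T_H − T_C) = 133.71/164.29 = 0.8138.
W = Q_C/COP_R = 8770/0.8138 = 10800 J.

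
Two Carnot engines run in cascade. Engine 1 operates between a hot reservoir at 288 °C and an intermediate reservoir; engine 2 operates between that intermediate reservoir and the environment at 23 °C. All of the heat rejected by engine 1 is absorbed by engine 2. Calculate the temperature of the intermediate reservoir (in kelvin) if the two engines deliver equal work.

T_H = 288 °C → 288 + 273.15 = 561.15 K.
T_C = 23 °C → 23 + 273.15 = 296.15 K.
For reversible stages Q_m = Q_H·(T_m/T_H). Setting W₁ = Q_H(1 − T_m/T_H) equal to W₂ = Q_m(1 − T_C/T_m) = Q_H·(T_m − T_C)/T_H gives T_H − T_m = T_m − T_C, so T_m = (T_H + T_C)/2 = (561.15 + 296.15)/2 = 429 K.

T_m ≈ 429 K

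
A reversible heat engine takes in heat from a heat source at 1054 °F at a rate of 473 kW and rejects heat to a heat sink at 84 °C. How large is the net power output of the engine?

T_H = 1054 °F → (1054 − 32) × 5/9 = 567.78 °C = 840.93 K.
T_C = 84 °C → 84 + 273.15 = 357.15 K.
Carnot efficiency: η = 1 − T_C/T_H = 1 − 357.15/840.93 = 0.5753.
W = η·Q_H = 0.5753 × 473 = 272.1 kW.

Ẇ ≈ 272.1 kW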